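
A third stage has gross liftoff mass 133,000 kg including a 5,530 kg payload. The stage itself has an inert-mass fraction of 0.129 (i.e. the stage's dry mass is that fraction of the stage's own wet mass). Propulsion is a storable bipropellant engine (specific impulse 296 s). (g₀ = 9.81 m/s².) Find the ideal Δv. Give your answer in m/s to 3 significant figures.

Stage wet mass = m₀ − payload = 133,000 − 5,530 = 127,470 kg.
Stage dry mass = ε × stage wet mass = 0.129 × 127,470 = 16,443.6 kg.
Burnout mass m_f = stage dry + payload = 16,443.6 + 5,530 = 21,973.6 kg.
v_e = Isp · g₀ = 296 × 9.81 = 2903.8 m/s.
Δv = v_e · ln(133,000/21,973.6) = 2903.8 × ln(6.053) = 2903.8 × 1.8005 ≈ 5228 m/s.

Δv ≈ 5230 m/s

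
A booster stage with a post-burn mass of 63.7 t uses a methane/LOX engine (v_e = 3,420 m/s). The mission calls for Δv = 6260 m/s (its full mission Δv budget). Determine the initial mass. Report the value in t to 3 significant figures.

From the ideal rocket equation, m₀/m_f = exp(Δv / v_e) = exp(6260 / 3420.0) = exp(1.8304) = 6.2364.
m₀ = m_f × 6.2364 = 63.7 × 6.2364 = 397.259 t.

initial mass ≈ 397 t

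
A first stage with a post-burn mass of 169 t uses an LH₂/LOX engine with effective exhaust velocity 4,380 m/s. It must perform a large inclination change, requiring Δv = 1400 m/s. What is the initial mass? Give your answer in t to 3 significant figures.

initial mass ≈ 233 t

By the Tsiolkovsky rocket equation, m₀/m_f = exp(Δv / v_e) = exp(1400 / 4380.0) = exp(0.3196) = 1.3766.
m₀ = m_f × 1.3766 = 169 × 1.3766 = 232.645 t.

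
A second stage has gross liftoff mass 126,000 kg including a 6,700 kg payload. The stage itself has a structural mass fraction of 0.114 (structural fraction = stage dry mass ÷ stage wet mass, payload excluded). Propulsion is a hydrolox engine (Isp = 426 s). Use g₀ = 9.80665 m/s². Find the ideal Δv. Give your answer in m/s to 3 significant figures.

Δv ≈ 7630 m/s

Stage wet mass = m₀ − payload = 126,000 − 6,700 = 119,300 kg.
Stage dry mass = ε × stage wet mass = 0.114 × 119,300 = 13,600.2 kg.
Burnout mass m_f = stage dry + payload = 13,600.2 + 6,700 = 20,300.2 kg.
v_e = Isp · g₀ = 426 × 9.80665 = 4177.6 m/s.
Using Δv = v_e ln(m₀/m_f): Δv = v_e · ln(126,000/20,300.2) = 4177.6 × ln(6.207) = 4177.6 × 1.8257 ≈ 7627 m/s.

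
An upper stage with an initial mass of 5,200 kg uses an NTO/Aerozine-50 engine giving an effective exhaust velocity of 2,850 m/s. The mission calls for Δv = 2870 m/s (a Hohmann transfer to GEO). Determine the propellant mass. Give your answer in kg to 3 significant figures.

propellant mass ≈ 3300 kg

Using Δv = v_e ln(m₀/m_f): m₀/m_f = exp(Δv / v_e) = exp(2870 / 2850.0) = exp(1.0070) = 2.7374.
m_f = 5,200 / 2.7374 = 1,899.61 kg, so propellant = m₀ − m_f = 5,200 − 1,899.61 = 3,300.39 kg.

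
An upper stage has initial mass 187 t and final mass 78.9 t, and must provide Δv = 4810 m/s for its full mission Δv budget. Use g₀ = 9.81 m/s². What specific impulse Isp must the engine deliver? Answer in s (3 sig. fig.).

Isp ≈ 568 s

ln(m₀/m_f) = ln(187000/78900) = ln(2.37) = 0.8629.
By the Tsiolkovsky rocket equation, v_e = Δv / ln(m₀/m_f) = 4810 / 0.8629 = 5574.0 m/s.
Isp = v_e / g₀ = 5574.0 / 9.81 = 568.2 s.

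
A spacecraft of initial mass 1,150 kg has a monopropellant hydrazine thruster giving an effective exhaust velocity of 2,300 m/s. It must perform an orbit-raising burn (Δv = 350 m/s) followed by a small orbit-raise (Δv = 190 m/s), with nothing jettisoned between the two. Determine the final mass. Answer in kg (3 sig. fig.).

final mass ≈ 909 kg

After the first burn: m = 1150 × exp(−350/2300.0) = 1150 × 0.85884 = 987.666 kg.
After the second burn: m = 987.666 × exp(−190/2300.0) = 987.666 × 0.92071 = 909.354 kg.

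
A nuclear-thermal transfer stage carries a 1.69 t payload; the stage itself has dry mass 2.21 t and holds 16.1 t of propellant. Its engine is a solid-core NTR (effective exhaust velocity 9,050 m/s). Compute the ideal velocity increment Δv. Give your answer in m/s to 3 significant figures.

m₀ = payload + dry + propellant = 1.69 + 2.21 + 16.1 = 20 t.
m_f = payload + dry = 1.69 + 2.21 = 3.9 t.
From the ideal rocket equation, Δv = v_e · ln(m₀/m_f) = 9050.0 × ln(5.128) = 9050.0 × 1.6348 ≈ 14794.5 m/s.

Δv ≈ 14800 m/s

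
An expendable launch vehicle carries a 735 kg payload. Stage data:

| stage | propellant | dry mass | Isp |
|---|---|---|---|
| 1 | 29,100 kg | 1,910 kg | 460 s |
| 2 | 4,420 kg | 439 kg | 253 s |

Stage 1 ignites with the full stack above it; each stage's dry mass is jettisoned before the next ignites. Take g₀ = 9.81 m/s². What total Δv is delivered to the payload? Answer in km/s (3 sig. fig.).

Ignition mass of stage 1 = 29,100+1,910 + 4,420+439 + 735 = 36,604 kg.
Stage 1: m₀ = 36,604 kg, m_f = 36,604 − 29,100 = 7,504 kg; Δv = 460×9.81×ln(4.878) = 4512.6×1.5847 ≈ 7151 m/s.
Stage 2: m₀ = 5,594 kg, m_f = 5,594 − 4,420 = 1,174 kg; Δv = 253×9.81×ln(4.765) = 2481.9×1.5613 ≈ 3875 m/s.
Total Δv = 7151 + 3875 = 11026 m/s.

Δv ≈ 11.0 km/s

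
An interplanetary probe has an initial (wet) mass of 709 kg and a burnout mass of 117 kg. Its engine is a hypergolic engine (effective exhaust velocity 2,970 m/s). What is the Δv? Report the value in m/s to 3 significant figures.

Rocket equation: Δv = v_e · ln(m₀/m_f) = 2970.0 × ln(6.06) = 2970.0 × 1.8017 ≈ 5351.0 m/s.

Δv ≈ 5350 m/s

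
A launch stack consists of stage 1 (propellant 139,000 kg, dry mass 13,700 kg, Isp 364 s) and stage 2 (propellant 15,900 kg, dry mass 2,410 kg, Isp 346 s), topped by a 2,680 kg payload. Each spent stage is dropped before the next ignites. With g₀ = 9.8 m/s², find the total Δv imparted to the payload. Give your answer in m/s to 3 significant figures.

Ignition mass of stage 1 = 139,000+13,700 + 15,900+2,410 + 2,680 = 173,690 kg.
Stage 1: m₀ = 173,690 kg, m_f = 173,690 − 139,000 = 34,690 kg; Δv = 364×9.8×ln(5.007) = 3567.2×1.6108 ≈ 5746 m/s.
Stage 2: m₀ = 20,990 kg, m_f = 20,990 − 15,900 = 5,090 kg; Δv = 346×9.8×ln(4.124) = 3390.8×1.4168 ≈ 4804 m/s.
Total Δv = 5746 + 4804 = 10550 m/s.

Δv ≈ 10600 m/s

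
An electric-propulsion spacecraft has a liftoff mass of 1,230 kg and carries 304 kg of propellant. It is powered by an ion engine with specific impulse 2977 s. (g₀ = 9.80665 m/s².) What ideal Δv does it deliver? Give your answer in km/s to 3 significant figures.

v_e = Isp · g₀ = 2977 × 9.80665 = 29194.4 m/s.
m_f = m₀ − m_prop = 1,230 − 304 = 926 kg.
Δv = v_e · ln(m₀/m_f) = 29194.4 × ln(1.328) = 29194.4 × 0.2839 ≈ 8288.1 m/s.

Δv ≈ 8.29 km/s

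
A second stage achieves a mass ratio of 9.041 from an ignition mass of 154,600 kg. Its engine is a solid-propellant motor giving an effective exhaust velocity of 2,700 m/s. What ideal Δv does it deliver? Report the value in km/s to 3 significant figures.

Using Δv = v_e ln(m₀/m_f): Δv = v_e · ln(9.041) = 2700.0 × 2.2018 ≈ 5944.8 m/s.

Δv ≈ 5.94 km/s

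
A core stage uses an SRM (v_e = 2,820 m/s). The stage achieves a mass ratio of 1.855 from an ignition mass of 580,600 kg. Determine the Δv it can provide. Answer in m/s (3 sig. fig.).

Δv ≈ 1740 m/s

By the Tsiolkovsky rocket equation, Δv = v_e · ln(1.855) = 2820.0 × 0.6179 ≈ 1742.4 m/s.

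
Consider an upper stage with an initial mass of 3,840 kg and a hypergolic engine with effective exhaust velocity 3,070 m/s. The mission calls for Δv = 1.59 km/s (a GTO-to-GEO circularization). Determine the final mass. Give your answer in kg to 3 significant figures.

final mass ≈ 2290 kg

m₀/m_f = exp(Δv / v_e) = exp(1590 / 3070.0) = exp(0.5179) = 1.6785.
m_f = m₀ / 1.6785 = 3,840 / 1.6785 = 2,287.76 kg.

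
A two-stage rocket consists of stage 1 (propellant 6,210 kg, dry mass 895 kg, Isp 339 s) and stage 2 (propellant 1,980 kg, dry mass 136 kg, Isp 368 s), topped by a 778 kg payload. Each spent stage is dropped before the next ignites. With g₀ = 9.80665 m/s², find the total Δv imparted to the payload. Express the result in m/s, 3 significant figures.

Ignition mass of stage 1 = 6,210+895 + 1,980+136 + 778 = 9,999 kg.
Stage 1: m₀ = 9,999 kg, m_f = 9,999 − 6,210 = 3,789 kg; Δv = 339×9.80665×ln(2.639) = 3324.5×0.9704 ≈ 3226 m/s.
Stage 2: m₀ = 2,894 kg, m_f = 2,894 − 1,980 = 914 kg; Δv = 368×9.80665×ln(3.166) = 3608.8×1.1526 ≈ 4159 m/s.
Total Δv = 3226 + 4159 = 7385 m/s.

Δv ≈ 7390 m/s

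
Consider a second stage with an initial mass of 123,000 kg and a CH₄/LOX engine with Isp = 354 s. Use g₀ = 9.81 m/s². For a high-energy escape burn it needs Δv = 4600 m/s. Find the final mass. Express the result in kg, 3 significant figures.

v_e = Isp · g₀ = 354 × 9.81 = 3472.7 m/s.
Rocket equation: m₀/m_f = exp(Δv / v_e) = exp(4600 / 3472.7) = exp(1.3246) = 3.7607.
m_f = m₀ / 3.7607 = 123,000 / 3.7607 = 32,706.7 kg.

final mass ≈ 32700 kg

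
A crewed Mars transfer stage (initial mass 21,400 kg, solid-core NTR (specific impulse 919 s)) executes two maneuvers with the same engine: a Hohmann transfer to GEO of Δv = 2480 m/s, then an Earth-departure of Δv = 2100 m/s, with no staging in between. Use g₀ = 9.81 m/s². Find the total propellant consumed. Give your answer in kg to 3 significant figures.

v_e = Isp · g₀ = 919 × 9.81 = 9015.4 m/s.
After the first burn: m = 21400 × exp(−2480/9015.4) = 21400 × 0.75951 = 16,253.5 kg.
After the second burn: m = 16,253.5 × exp(−2100/9015.4) = 16,253.5 × 0.79221 = 12,876.2 kg.
Total propellant = m₀ − m_final = 21400 − 12,876.2 = 8,523.8 kg.

total propellant consumed ≈ 8520 kg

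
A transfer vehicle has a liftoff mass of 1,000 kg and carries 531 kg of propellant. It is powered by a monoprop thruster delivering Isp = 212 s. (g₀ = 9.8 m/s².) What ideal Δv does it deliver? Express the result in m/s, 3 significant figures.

v_e = Isp · g₀ = 212 × 9.8 = 2077.6 m/s.
m_f = m₀ − m_prop = 1,000 − 531 = 469 kg.
From the ideal rocket equation, Δv = v_e · ln(m₀/m_f) = 2077.6 × ln(2.132) = 2077.6 × 0.7572 ≈ 1573.1 m/s.

Δv ≈ 1570 m/s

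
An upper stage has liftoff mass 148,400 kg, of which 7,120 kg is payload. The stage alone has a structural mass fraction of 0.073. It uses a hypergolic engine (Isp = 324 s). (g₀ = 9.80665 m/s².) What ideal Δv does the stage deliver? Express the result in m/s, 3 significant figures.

Stage wet mass = m₀ − payload = 148,400 − 7,120 = 141,280 kg.
Stage dry mass = ε × stage wet mass = 0.073 × 141,280 = 10,313.4 kg.
Burnout mass m_f = stage dry + payload = 10,313.4 + 7,120 = 17,433.4 kg.
v_e = Isp · g₀ = 324 × 9.80665 = 3177.4 m/s.
Using Δv = v_e ln(m₀/m_f): Δv = v_e · ln(148,400/17,433.4) = 3177.4 × ln(8.512) = 3177.4 × 2.1415 ≈ 6804 m/s.

Δv ≈ 6800 m/s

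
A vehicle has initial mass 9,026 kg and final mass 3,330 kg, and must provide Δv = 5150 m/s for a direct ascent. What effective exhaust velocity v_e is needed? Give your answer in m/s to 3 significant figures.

v_e ≈ 5160 m/s

ln(m₀/m_f) = ln(9026/3330) = ln(2.711) = 0.9971.
By the Tsiolkovsky rocket equation, v_e = Δv / ln(m₀/m_f) = 5150 / 0.9971 = 5164.8 m/s.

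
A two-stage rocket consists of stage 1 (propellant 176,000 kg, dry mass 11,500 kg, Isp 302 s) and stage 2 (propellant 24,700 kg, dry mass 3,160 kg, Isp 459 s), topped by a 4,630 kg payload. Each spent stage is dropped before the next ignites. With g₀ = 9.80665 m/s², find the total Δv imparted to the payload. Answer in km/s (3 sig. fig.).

Ignition mass of stage 1 = 176,000+11,500 + 24,700+3,160 + 4,630 = 219,990 kg.
Stage 1: m₀ = 219,990 kg, m_f = 219,990 − 176,000 = 43,990 kg; Δv = 302×9.80665×ln(5.001) = 2961.6×1.6096 ≈ 4767 m/s.
Stage 2: m₀ = 32,490 kg, m_f = 32,490 − 24,700 = 7,790 kg; Δv = 459×9.80665×ln(4.171) = 4501.3×1.4281 ≈ 6428 m/s.
Total Δv = 4767 + 6428 = 11195 m/s.

Δv ≈ 11.2 km/s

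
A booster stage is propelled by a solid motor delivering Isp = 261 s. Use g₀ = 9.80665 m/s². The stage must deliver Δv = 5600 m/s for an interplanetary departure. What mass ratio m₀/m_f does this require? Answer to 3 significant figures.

v_e = Isp · g₀ = 261 × 9.80665 = 2559.5 m/s.
From the ideal rocket equation, m₀/m_f = exp(Δv / v_e) = exp(5600 / 2559.5) = exp(2.1879) = 8.9164.

mass ratio ≈ 8.92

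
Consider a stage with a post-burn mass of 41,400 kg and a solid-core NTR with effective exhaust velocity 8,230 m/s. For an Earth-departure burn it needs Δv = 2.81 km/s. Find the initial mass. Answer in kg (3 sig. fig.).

initial mass ≈ 58200 kg

m₀/m_f = exp(Δv / v_e) = exp(2810 / 8230.0) = exp(0.3414) = 1.4070.
m₀ = m_f × 1.4070 = 41,400 × 1.4070 = 58,249.8 kg.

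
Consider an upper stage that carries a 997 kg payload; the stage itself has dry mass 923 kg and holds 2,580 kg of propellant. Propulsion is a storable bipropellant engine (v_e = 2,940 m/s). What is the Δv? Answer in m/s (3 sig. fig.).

m₀ = payload + dry + propellant = 997 + 923 + 2,580 = 4,500 kg.
m_f = payload + dry = 997 + 923 = 1,920 kg.
Δv = v_e · ln(m₀/m_f) = 2940.0 × ln(2.344) = 2940.0 × 0.8518 ≈ 2504.2 m/s.

Δv ≈ 2500 m/s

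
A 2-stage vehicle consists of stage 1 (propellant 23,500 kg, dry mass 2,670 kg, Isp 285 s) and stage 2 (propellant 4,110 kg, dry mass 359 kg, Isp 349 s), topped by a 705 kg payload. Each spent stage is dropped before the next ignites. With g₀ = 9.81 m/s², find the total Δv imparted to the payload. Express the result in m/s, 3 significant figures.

Δv ≈ 9290 m/s

Ignition mass of stage 1 = 23,500+2,670 + 4,110+359 + 705 = 31,344 kg.
Stage 1: m₀ = 31,344 kg, m_f = 31,344 − 23,500 = 7,844 kg; Δv = 285×9.81×ln(3.996) = 2795.9×1.3853 ≈ 3873 m/s.
Stage 2: m₀ = 5,174 kg, m_f = 5,174 − 4,110 = 1,064 kg; Δv = 349×9.81×ln(4.863) = 3423.7×1.5816 ≈ 5415 m/s.
Total Δv = 3873 + 5415 = 9288 m/s.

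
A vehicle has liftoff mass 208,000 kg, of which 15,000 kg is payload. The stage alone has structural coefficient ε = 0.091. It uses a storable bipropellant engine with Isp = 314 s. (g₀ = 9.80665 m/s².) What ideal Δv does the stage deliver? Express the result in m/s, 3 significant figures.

Δv ≈ 5710 m/s

Stage wet mass = m₀ − payload = 208,000 − 15,000 = 193,000 kg.
Stage dry mass = ε × stage wet mass = 0.091 × 193,000 = 17,563 kg.
Burnout mass m_f = stage dry + payload = 17,563 + 15,000 = 32,563 kg.
v_e = Isp · g₀ = 314 × 9.80665 = 3079.3 m/s.
Δv = v_e · ln(208,000/32,563) = 3079.3 × ln(6.388) = 3079.3 × 1.8544 ≈ 5710 m/s.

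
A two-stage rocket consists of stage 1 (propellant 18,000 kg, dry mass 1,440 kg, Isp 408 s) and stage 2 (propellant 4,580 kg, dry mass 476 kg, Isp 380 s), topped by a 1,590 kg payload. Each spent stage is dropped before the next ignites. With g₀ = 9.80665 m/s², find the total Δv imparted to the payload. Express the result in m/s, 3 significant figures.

Ignition mass of stage 1 = 18,000+1,440 + 4,580+476 + 1,590 = 26,086 kg.
Stage 1: m₀ = 26,086 kg, m_f = 26,086 − 18,000 = 8,086 kg; Δv = 408×9.80665×ln(3.226) = 4001.1×1.1713 ≈ 4686 m/s.
Stage 2: m₀ = 6,646 kg, m_f = 6,646 − 4,580 = 2,066 kg; Δv = 380×9.80665×ln(3.217) = 3726.5×1.1684 ≈ 4354 m/s.
Total Δv = 4686 + 4354 = 9040 m/s.

Δv ≈ 9040 m/s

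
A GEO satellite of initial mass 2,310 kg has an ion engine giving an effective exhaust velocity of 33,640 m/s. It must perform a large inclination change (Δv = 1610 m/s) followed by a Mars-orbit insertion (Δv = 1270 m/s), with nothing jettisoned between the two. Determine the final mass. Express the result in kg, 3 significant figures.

final mass ≈ 2120 kg

After the first burn: m = 2310 × exp(−1610/33640.0) = 2310 × 0.95327 = 2,202.05 kg.
After the second burn: m = 2,202.05 × exp(−1270/33640.0) = 2,202.05 × 0.96295 = 2,120.46 kg.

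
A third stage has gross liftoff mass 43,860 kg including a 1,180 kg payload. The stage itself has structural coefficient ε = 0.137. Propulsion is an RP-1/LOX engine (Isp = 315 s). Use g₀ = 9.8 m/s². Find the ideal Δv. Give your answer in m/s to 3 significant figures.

Δv ≈ 5650 m/s

Stage wet mass = m₀ − payload = 43,860 − 1,180 = 42,680 kg.
Stage dry mass = ε × stage wet mass = 0.137 × 42,680 = 5,847.16 kg.
Burnout mass m_f = stage dry + payload = 5,847.16 + 1,180 = 7,027.16 kg.
v_e = Isp · g₀ = 315 × 9.8 = 3087.0 m/s.
By the Tsiolkovsky rocket equation, Δv = v_e · ln(43,860/7,027.16) = 3087.0 × ln(6.241) = 3087.0 × 1.8312 ≈ 5653 m/s.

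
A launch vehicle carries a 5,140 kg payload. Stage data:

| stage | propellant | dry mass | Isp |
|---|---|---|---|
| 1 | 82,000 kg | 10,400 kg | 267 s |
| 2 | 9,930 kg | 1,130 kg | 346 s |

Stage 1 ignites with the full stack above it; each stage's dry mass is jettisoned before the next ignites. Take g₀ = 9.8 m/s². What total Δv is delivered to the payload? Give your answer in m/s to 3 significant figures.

Ignition mass of stage 1 = 82,000+10,400 + 9,930+1,130 + 5,140 = 108,600 kg.
Stage 1: m₀ = 108,600 kg, m_f = 108,600 − 82,000 = 26,600 kg; Δv = 267×9.8×ln(4.083) = 2616.6×1.4068 ≈ 3681 m/s.
Stage 2: m₀ = 16,200 kg, m_f = 16,200 − 9,930 = 6,270 kg; Δv = 346×9.8×ln(2.584) = 3390.8×0.9492 ≈ 3219 m/s.
Total Δv = 3681 + 3219 = 6900 m/s.

Δv ≈ 6900 m/s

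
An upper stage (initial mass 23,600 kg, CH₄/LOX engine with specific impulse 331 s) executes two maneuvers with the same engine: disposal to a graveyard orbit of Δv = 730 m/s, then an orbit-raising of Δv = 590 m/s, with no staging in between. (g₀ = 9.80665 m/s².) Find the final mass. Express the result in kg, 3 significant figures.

v_e = Isp · g₀ = 331 × 9.80665 = 3246.0 m/s.
After the first burn: m = 23600 × exp(−730/3246.0) = 23600 × 0.79860 = 18,847 kg.
After the second burn: m = 18,847 × exp(−590/3246.0) = 18,847 × 0.83380 = 15,714.6 kg.

final mass ≈ 15700 kg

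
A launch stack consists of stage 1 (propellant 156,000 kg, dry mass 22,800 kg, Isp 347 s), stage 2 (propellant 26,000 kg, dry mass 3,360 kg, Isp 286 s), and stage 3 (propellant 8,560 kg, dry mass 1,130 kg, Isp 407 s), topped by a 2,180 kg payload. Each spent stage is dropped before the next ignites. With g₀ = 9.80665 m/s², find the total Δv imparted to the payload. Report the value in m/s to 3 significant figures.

Ignition mass of stage 1 = 156,000+22,800 + 26,000+3,360 + 8,560+1,130 + 2,180 = 220,030 kg.
Stage 1: m₀ = 220,030 kg, m_f = 220,030 − 156,000 = 64,030 kg; Δv = 347×9.80665×ln(3.436) = 3402.9×1.2344 ≈ 4201 m/s.
Stage 2: m₀ = 41,230 kg, m_f = 41,230 − 26,000 = 15,230 kg; Δv = 286×9.80665×ln(2.707) = 2804.7×0.9959 ≈ 2793 m/s.
Stage 3: m₀ = 11,870 kg, m_f = 11,870 − 8,560 = 3,310 kg; Δv = 407×9.80665×ln(3.586) = 3991.3×1.2771 ≈ 5097 m/s.
Total Δv = 4201 + 2793 + 5097 = 12091 m/s.

Δv ≈ 12100 m/s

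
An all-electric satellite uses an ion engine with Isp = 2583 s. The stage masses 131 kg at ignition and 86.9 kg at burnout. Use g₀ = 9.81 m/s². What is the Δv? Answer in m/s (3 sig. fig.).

Δv ≈ 10400 m/s

v_e = Isp · g₀ = 2583 × 9.81 = 25339.2 m/s.
Using Δv = v_e ln(m₀/m_f): Δv = v_e · ln(m₀/m_f) = 25339.2 × ln(1.507) = 25339.2 × 0.4104 ≈ 10400.2 m/s.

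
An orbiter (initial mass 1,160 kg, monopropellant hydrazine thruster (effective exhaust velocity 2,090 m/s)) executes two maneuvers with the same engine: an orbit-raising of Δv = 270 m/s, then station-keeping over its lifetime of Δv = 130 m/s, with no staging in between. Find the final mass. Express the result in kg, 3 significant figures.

After the first burn: m = 1160 × exp(−270/2090.0) = 1160 × 0.87881 = 1,019.42 kg.
After the second burn: m = 1,019.42 × exp(−130/2090.0) = 1,019.42 × 0.93969 = 957.939 kg.

final mass ≈ 958 kg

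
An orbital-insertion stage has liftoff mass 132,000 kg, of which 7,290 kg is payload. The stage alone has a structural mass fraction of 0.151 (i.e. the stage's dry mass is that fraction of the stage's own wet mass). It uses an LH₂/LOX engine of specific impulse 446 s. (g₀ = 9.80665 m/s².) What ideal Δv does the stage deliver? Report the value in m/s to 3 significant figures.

Δv ≈ 7090 m/s

Stage wet mass = m₀ − payload = 132,000 − 7,290 = 124,710 kg.
Stage dry mass = ε × stage wet mass = 0.151 × 124,710 = 18,831.2 kg.
Burnout mass m_f = stage dry + payload = 18,831.2 + 7,290 = 26,121.2 kg.
v_e = Isp · g₀ = 446 × 9.80665 = 4373.8 m/s.
Rocket equation: Δv = v_e · ln(132,000/26,121.2) = 4373.8 × ln(5.053) = 4373.8 × 1.6201 ≈ 7086 m/s.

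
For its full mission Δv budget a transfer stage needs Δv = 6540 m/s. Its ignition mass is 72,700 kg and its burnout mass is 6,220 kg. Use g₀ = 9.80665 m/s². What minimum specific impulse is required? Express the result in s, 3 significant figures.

ln(m₀/m_f) = ln(72700/6220) = ln(11.69) = 2.4586.
Rocket equation: v_e = Δv / ln(m₀/m_f) = 6540 / 2.4586 = 2660.1 m/s.
Isp = v_e / g₀ = 2660.1 / 9.80665 = 271.3 s.

Isp ≈ 271 s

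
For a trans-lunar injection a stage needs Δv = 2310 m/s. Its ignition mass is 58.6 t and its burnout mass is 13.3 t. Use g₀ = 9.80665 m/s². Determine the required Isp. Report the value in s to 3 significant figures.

ln(m₀/m_f) = ln(58600/13300) = ln(4.406) = 1.4830.
Using Δv = v_e ln(m₀/m_f): v_e = Δv / ln(m₀/m_f) = 2310 / 1.4830 = 1557.7 m/s.
Isp = v_e / g₀ = 1557.7 / 9.80665 = 158.8 s.

Isp ≈ 159 s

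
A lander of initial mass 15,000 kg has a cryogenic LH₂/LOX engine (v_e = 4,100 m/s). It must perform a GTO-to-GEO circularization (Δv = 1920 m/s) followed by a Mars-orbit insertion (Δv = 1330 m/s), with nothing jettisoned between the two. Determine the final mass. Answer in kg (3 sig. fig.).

final mass ≈ 6790 kg

After the first burn: m = 15000 × exp(−1920/4100.0) = 15000 × 0.62607 = 9,391.05 kg.
After the second burn: m = 9,391.05 × exp(−1330/4100.0) = 9,391.05 × 0.72297 = 6,789.45 kg.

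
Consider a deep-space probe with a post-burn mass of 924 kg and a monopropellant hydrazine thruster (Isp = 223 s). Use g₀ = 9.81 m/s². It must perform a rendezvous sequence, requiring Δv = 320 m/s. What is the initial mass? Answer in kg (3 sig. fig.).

v_e = Isp · g₀ = 223 × 9.81 = 2187.6 m/s.
From the ideal rocket equation, m₀/m_f = exp(Δv / v_e) = exp(320 / 2187.6) = exp(0.1463) = 1.1575.
m₀ = m_f × 1.1575 = 924 × 1.1575 = 1,069.53 kg.

initial mass ≈ 1070 kg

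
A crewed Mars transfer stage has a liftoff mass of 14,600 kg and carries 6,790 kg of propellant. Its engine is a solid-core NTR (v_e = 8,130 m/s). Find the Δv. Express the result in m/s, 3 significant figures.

m_f = m₀ − m_prop = 14,600 − 6,790 = 7,810 kg.
Δv = v_e · ln(m₀/m_f) = 8130.0 × ln(1.869) = 8130.0 × 0.6256 ≈ 5086.3 m/s.

Δv ≈ 5090 m/s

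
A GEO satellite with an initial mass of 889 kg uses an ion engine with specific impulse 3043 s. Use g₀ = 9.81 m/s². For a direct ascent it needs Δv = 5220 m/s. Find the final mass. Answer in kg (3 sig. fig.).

v_e = Isp · g₀ = 3043 × 9.81 = 29851.8 m/s.
m₀/m_f = exp(Δv / v_e) = exp(5220 / 29851.8) = exp(0.1749) = 1.1911.
m_f = m₀ / 1.1911 = 889 / 1.1911 = 746.369 kg.

final mass ≈ 746 kg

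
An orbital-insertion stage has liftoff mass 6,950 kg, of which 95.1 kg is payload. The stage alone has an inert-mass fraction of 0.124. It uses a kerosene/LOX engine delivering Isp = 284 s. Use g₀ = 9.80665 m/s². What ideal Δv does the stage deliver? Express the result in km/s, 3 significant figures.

Δv ≈ 5.56 km/s

Stage wet mass = m₀ − payload = 6,950 − 95.1 = 6,854.9 kg.
Stage dry mass = ε × stage wet mass = 0.124 × 6,854.9 = 850.008 kg.
Burnout mass m_f = stage dry + payload = 850.008 + 95.1 = 945.108 kg.
v_e = Isp · g₀ = 284 × 9.80665 = 2785.1 m/s.
By the Tsiolkovsky rocket equation, Δv = v_e · ln(6,950/945.108) = 2785.1 × ln(7.354) = 2785.1 × 1.9952 ≈ 5557 m/s.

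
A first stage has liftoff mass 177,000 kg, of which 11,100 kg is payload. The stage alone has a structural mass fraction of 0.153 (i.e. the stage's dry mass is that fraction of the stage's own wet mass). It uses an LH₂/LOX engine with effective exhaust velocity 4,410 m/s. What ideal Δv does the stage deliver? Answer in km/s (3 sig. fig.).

Δv ≈ 6.96 km/s

Stage wet mass = m₀ − payload = 177,000 − 11,100 = 165,900 kg.
Stage dry mass = ε × stage wet mass = 0.153 × 165,900 = 25,382.7 kg.
Burnout mass m_f = stage dry + payload = 25,382.7 + 11,100 = 36,482.7 kg.
Δv = v_e · ln(177,000/36,482.7) = 4410.0 × ln(4.852) = 4410.0 × 1.5793 ≈ 6965 m/s.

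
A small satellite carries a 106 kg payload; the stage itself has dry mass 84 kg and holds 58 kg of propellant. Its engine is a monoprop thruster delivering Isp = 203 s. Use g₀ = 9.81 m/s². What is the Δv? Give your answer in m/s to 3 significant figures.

Δv ≈ 531 m/s

v_e = Isp · g₀ = 203 × 9.81 = 1991.4 m/s.
m₀ = payload + dry + propellant = 106 + 84 + 58 = 248 kg.
m_f = payload + dry = 106 + 84 = 190 kg.
Rocket equation: Δv = v_e · ln(m₀/m_f) = 1991.4 × ln(1.305) = 1991.4 × 0.2664 ≈ 530.5 m/s.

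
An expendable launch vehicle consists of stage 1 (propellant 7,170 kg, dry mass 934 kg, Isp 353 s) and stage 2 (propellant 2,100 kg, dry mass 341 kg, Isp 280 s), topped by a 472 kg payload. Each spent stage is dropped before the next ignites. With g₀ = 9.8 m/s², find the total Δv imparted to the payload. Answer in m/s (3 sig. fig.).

Δv ≈ 7140 m/s

Ignition mass of stage 1 = 7,170+934 + 2,100+341 + 472 = 11,017 kg.
Stage 1: m₀ = 11,017 kg, m_f = 11,017 − 7,170 = 3,847 kg; Δv = 353×9.8×ln(2.864) = 3459.4×1.0521 ≈ 3640 m/s.
Stage 2: m₀ = 2,913 kg, m_f = 2,913 − 2,100 = 813 kg; Δv = 280×9.8×ln(3.583) = 2744.0×1.2762 ≈ 3502 m/s.
Total Δv = 3640 + 3502 = 7142 m/s.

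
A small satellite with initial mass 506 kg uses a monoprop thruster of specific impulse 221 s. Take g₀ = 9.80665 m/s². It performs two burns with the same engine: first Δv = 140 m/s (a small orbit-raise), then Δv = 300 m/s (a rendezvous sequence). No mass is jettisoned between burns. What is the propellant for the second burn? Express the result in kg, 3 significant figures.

v_e = Isp · g₀ = 221 × 9.80665 = 2167.3 m/s.
After the first burn: m = 506 × exp(−140/2167.3) = 506 × 0.93744 = 474.345 kg.
After the second burn: m = 474.345 × exp(−300/2167.3) = 474.345 × 0.87073 = 413.026 kg.
Second-burn propellant = 474.345 − 413.026 = 61.319 kg.

propellant for the second burn ≈ 61.3 kg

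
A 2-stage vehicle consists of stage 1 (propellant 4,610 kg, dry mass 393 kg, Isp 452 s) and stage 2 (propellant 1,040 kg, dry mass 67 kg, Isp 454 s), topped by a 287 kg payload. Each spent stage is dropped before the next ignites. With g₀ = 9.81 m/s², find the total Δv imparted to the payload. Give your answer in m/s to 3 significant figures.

Ignition mass of stage 1 = 4,610+393 + 1,040+67 + 287 = 6,397 kg.
Stage 1: m₀ = 6,397 kg, m_f = 6,397 − 4,610 = 1,787 kg; Δv = 452×9.81×ln(3.58) = 4434.1×1.2753 ≈ 5655 m/s.
Stage 2: m₀ = 1,394 kg, m_f = 1,394 − 1,040 = 354 kg; Δv = 454×9.81×ln(3.938) = 4453.7×1.3706 ≈ 6104 m/s.
Total Δv = 5655 + 6104 = 11759 m/s.

Δv ≈ 11800 m/s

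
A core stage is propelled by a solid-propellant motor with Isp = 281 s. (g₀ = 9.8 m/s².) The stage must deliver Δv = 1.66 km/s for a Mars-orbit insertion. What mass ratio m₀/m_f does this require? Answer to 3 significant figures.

mass ratio ≈ 1.83

v_e = Isp · g₀ = 281 × 9.8 = 2753.8 m/s.
m₀/m_f = exp(Δv / v_e) = exp(1660 / 2753.8) = exp(0.6028) = 1.8272.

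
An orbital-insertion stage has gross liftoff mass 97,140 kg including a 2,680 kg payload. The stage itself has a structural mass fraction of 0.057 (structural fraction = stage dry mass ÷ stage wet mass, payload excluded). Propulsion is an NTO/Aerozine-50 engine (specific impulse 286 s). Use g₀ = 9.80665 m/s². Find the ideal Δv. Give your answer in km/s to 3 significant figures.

Stage wet mass = m₀ − payload = 97,140 − 2,680 = 94,460 kg.
Stage dry mass = ε × stage wet mass = 0.057 × 94,460 = 5,384.22 kg.
Burnout mass m_f = stage dry + payload = 5,384.22 + 2,680 = 8,064.22 kg.
v_e = Isp · g₀ = 286 × 9.80665 = 2804.7 m/s.
Δv = v_e · ln(97,140/8,064.22) = 2804.7 × ln(12.05) = 2804.7 × 2.4887 ≈ 6980 m/s.

Δv ≈ 6.98 km/s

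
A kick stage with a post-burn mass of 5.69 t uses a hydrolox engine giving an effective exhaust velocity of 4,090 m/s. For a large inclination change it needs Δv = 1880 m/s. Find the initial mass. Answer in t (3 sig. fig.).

initial mass ≈ 9.01 t

m₀/m_f = exp(Δv / v_e) = exp(1880 / 4090.0) = exp(0.4597) = 1.5835.
m₀ = m_f × 1.5835 = 5.69 × 1.5835 = 9.01012 t.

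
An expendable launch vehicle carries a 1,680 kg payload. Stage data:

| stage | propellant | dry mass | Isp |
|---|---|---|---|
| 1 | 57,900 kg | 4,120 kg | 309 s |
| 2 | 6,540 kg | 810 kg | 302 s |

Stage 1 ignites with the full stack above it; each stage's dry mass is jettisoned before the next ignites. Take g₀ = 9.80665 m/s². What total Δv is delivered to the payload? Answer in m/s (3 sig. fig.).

Δv ≈ 8930 m/s

Ignition mass of stage 1 = 57,900+4,120 + 6,540+810 + 1,680 = 71,050 kg.
Stage 1: m₀ = 71,050 kg, m_f = 71,050 − 57,900 = 13,150 kg; Δv = 309×9.80665×ln(5.403) = 3030.3×1.6870 ≈ 5112 m/s.
Stage 2: m₀ = 9,030 kg, m_f = 9,030 − 6,540 = 2,490 kg; Δv = 302×9.80665×ln(3.627) = 2961.6×1.2883 ≈ 3815 m/s.
Total Δv = 5112 + 3815 = 8927 m/s.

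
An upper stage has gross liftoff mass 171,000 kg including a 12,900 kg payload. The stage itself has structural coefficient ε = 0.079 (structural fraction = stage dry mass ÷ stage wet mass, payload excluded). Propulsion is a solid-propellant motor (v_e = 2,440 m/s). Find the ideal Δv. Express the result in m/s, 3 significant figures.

Δv ≈ 4650 m/s

Stage wet mass = m₀ − payload = 171,000 − 12,900 = 158,100 kg.
Stage dry mass = ε × stage wet mass = 0.079 × 158,100 = 12,489.9 kg.
Burnout mass m_f = stage dry + payload = 12,489.9 + 12,900 = 25,389.9 kg.
Δv = v_e · ln(171,000/25,389.9) = 2440.0 × ln(6.735) = 2440.0 × 1.9073 ≈ 4654 m/s.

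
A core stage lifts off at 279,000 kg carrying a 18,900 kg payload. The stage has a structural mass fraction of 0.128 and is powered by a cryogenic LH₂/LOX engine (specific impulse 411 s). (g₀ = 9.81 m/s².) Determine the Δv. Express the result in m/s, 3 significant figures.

Stage wet mass = m₀ − payload = 279,000 − 18,900 = 260,100 kg.
Stage dry mass = ε × stage wet mass = 0.128 × 260,100 = 33,292.8 kg.
Burnout mass m_f = stage dry + payload = 33,292.8 + 18,900 = 52,192.8 kg.
v_e = Isp · g₀ = 411 × 9.81 = 4031.9 m/s.
By the Tsiolkovsky rocket equation, Δv = v_e · ln(279,000/52,192.8) = 4031.9 × ln(5.346) = 4031.9 × 1.6763 ≈ 6759 m/s.

Δv ≈ 6760 m/s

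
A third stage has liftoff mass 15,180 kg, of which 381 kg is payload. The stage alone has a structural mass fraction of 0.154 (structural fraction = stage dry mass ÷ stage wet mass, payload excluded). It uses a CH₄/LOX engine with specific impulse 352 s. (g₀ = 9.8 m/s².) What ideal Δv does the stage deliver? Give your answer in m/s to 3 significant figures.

Stage wet mass = m₀ − payload = 15,180 − 381 = 14,799 kg.
Stage dry mass = ε × stage wet mass = 0.154 × 14,799 = 2,279.05 kg.
Burnout mass m_f = stage dry + payload = 2,279.05 + 381 = 2,660.05 kg.
v_e = Isp · g₀ = 352 × 9.8 = 3449.6 m/s.
Using Δv = v_e ln(m₀/m_f): Δv = v_e · ln(15,180/2,660.05) = 3449.6 × ln(5.707) = 3449.6 × 1.7416 ≈ 6008 m/s.

Δv ≈ 6010 m/s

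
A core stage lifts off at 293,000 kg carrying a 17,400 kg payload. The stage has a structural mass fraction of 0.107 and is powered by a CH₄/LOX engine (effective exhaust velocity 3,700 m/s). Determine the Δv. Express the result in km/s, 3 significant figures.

Δv ≈ 6.78 km/s

Stage wet mass = m₀ − payload = 293,000 − 17,400 = 275,600 kg.
Stage dry mass = ε × stage wet mass = 0.107 × 275,600 = 29,489.2 kg.
Burnout mass m_f = stage dry + payload = 29,489.2 + 17,400 = 46,889.2 kg.
Rocket equation: Δv = v_e · ln(293,000/46,889.2) = 3700.0 × ln(6.249) = 3700.0 × 1.8324 ≈ 6780 m/s.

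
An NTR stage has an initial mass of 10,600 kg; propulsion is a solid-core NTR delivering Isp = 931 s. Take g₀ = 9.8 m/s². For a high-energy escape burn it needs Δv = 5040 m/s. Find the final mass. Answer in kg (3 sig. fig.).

v_e = Isp · g₀ = 931 × 9.8 = 9123.8 m/s.
m₀/m_f = exp(Δv / v_e) = exp(5040 / 9123.8) = exp(0.5524) = 1.7374.
m_f = m₀ / 1.7374 = 10,600 / 1.7374 = 6,101.07 kg.

final mass ≈ 6100 kg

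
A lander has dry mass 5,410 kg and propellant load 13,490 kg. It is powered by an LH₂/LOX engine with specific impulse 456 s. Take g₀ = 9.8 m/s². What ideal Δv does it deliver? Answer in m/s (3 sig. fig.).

Δv ≈ 5590 m/s

v_e = Isp · g₀ = 456 × 9.8 = 4468.8 m/s.
m₀ = m_dry + m_prop = 5,410 + 13,490 = 18,900 kg.
Using Δv = v_e ln(m₀/m_f): Δv = v_e · ln(m₀/m_f) = 4468.8 × ln(3.494) = 4468.8 × 1.2509 ≈ 5590.1 m/s.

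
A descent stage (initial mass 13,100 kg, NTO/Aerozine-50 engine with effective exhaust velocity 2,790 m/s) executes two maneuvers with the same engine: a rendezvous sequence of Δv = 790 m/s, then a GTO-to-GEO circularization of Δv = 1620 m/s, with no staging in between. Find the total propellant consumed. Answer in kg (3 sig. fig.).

total propellant consumed ≈ 7580 kg

After the first burn: m = 13100 × exp(−790/2790.0) = 13100 × 0.75340 = 9,869.54 kg.
After the second burn: m = 9,869.54 × exp(−1620/2790.0) = 9,869.54 × 0.55954 = 5,522.4 kg.
Total propellant = m₀ − m_final = 13100 − 5,522.4 = 7,577.6 kg.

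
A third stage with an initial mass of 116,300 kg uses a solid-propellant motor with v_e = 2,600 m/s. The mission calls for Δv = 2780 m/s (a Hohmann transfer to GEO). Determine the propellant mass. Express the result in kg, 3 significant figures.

Rocket equation: m₀/m_f = exp(Δv / v_e) = exp(2780 / 2600.0) = exp(1.0692) = 2.9131.
m_f = 116,300 / 2.9131 = 39,923.1 kg, so propellant = m₀ − m_f = 116,300 − 39,923.1 = 76,376.9 kg.

propellant mass ≈ 76400 kg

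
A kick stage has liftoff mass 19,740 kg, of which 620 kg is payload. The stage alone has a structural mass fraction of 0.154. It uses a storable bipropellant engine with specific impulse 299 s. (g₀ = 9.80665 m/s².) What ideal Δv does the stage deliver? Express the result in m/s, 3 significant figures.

Δv ≈ 5020 m/s

Stage wet mass = m₀ − payload = 19,740 − 620 = 19,120 kg.
Stage dry mass = ε × stage wet mass = 0.154 × 19,120 = 2,944.48 kg.
Burnout mass m_f = stage dry + payload = 2,944.48 + 620 = 3,564.48 kg.
v_e = Isp · g₀ = 299 × 9.80665 = 2932.2 m/s.
By the Tsiolkovsky rocket equation, Δv = v_e · ln(19,740/3,564.48) = 2932.2 × ln(5.538) = 2932.2 × 1.7116 ≈ 5019 m/s.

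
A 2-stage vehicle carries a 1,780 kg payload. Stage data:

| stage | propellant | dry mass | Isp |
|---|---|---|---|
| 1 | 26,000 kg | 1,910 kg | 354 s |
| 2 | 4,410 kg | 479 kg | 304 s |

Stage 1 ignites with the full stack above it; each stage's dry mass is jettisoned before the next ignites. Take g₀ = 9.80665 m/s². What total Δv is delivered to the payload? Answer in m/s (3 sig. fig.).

Ignition mass of stage 1 = 26,000+1,910 + 4,410+479 + 1,780 = 34,579 kg.
Stage 1: m₀ = 34,579 kg, m_f = 34,579 − 26,000 = 8,579 kg; Δv = 354×9.80665×ln(4.031) = 3471.6×1.3939 ≈ 4839 m/s.
Stage 2: m₀ = 6,669 kg, m_f = 6,669 − 4,410 = 2,259 kg; Δv = 304×9.80665×ln(2.952) = 2981.2×1.0825 ≈ 3227 m/s.
Total Δv = 4839 + 3227 = 8066 m/s.

Δv ≈ 8070 m/s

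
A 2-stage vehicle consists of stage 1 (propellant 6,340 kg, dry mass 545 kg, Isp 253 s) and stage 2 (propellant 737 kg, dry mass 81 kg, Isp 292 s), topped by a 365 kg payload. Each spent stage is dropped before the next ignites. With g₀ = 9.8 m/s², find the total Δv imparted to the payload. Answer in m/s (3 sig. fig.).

Δv ≈ 6610 m/s

Ignition mass of stage 1 = 6,340+545 + 737+81 + 365 = 8,068 kg.
Stage 1: m₀ = 8,068 kg, m_f = 8,068 − 6,340 = 1,728 kg; Δv = 253×9.8×ln(4.669) = 2479.4×1.5409 ≈ 3821 m/s.
Stage 2: m₀ = 1,183 kg, m_f = 1,183 − 737 = 446 kg; Δv = 292×9.8×ln(2.652) = 2861.6×0.9755 ≈ 2791 m/s.
Total Δv = 3821 + 2791 = 6612 m/s.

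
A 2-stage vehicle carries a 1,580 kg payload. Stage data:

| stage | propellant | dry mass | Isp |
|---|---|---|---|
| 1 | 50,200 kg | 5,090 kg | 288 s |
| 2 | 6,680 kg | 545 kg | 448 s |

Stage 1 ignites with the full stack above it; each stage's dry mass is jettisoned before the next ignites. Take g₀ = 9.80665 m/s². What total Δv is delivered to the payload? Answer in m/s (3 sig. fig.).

Ignition mass of stage 1 = 50,200+5,090 + 6,680+545 + 1,580 = 64,095 kg.
Stage 1: m₀ = 64,095 kg, m_f = 64,095 − 50,200 = 13,895 kg; Δv = 288×9.80665×ln(4.613) = 2824.3×1.5288 ≈ 4318 m/s.
Stage 2: m₀ = 8,805 kg, m_f = 8,805 − 6,680 = 2,125 kg; Δv = 448×9.80665×ln(4.144) = 4393.4×1.4215 ≈ 6245 m/s.
Total Δv = 4318 + 6245 = 10563 m/s.

Δv ≈ 10600 m/s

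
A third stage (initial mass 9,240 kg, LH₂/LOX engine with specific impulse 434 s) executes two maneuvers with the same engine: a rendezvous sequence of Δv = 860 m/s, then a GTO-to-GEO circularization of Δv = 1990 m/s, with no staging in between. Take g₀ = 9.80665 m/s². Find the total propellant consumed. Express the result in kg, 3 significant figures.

total propellant consumed ≈ 4510 kg

v_e = Isp · g₀ = 434 × 9.80665 = 4256.1 m/s.
After the first burn: m = 9240 × exp(−860/4256.1) = 9240 × 0.81704 = 7,549.45 kg.
After the second burn: m = 7,549.45 × exp(−1990/4256.1) = 7,549.45 × 0.62653 = 4,729.96 kg.
Total propellant = m₀ − m_final = 9240 − 4,729.96 = 4,510.04 kg.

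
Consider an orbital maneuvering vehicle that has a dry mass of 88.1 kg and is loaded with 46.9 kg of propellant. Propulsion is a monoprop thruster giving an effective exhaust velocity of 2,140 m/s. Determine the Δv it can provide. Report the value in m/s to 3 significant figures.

m₀ = m_dry + m_prop = 88.1 + 46.9 = 135 kg.
Using Δv = v_e ln(m₀/m_f): Δv = v_e · ln(m₀/m_f) = 2140.0 × ln(1.532) = 2140.0 × 0.4268 ≈ 913.4 m/s.

Δv ≈ 913 m/s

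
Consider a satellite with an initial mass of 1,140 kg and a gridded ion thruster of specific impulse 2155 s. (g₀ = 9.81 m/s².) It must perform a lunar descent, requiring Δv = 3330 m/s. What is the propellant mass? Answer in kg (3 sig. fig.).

v_e = Isp · g₀ = 2155 × 9.81 = 21140.5 m/s.
m₀/m_f = exp(Δv / v_e) = exp(3330 / 21140.5) = exp(0.1575) = 1.1706.
m_f = 1,140 / 1.1706 = 973.86 kg, so propellant = m₀ − m_f = 1,140 − 973.86 = 166.14 kg.

propellant mass ≈ 166 kg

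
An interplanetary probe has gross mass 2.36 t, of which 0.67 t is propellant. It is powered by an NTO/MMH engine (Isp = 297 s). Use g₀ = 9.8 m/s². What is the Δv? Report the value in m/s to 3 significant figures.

Δv ≈ 972 m/s

v_e = Isp · g₀ = 297 × 9.8 = 2910.6 m/s.
m_f = m₀ − m_prop = 2.36 − 0.67 = 1.69 t.
Δv = v_e · ln(m₀/m_f) = 2910.6 × ln(1.396) = 2910.6 × 0.3339 ≈ 971.9 m/s.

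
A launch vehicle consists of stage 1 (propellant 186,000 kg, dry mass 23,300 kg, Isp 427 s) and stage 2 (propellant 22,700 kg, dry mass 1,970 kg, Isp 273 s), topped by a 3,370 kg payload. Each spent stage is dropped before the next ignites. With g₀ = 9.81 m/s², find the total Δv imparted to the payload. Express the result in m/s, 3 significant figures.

Δv ≈ 10900 m/s

Ignition mass of stage 1 = 186,000+23,300 + 22,700+1,970 + 3,370 = 237,340 kg.
Stage 1: m₀ = 237,340 kg, m_f = 237,340 − 186,000 = 51,340 kg; Δv = 427×9.81×ln(4.623) = 4188.9×1.5310 ≈ 6413 m/s.
Stage 2: m₀ = 28,040 kg, m_f = 28,040 − 22,700 = 5,340 kg; Δv = 273×9.81×ln(5.251) = 2678.1×1.6584 ≈ 4441 m/s.
Total Δv = 6413 + 4441 = 10854 m/s.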